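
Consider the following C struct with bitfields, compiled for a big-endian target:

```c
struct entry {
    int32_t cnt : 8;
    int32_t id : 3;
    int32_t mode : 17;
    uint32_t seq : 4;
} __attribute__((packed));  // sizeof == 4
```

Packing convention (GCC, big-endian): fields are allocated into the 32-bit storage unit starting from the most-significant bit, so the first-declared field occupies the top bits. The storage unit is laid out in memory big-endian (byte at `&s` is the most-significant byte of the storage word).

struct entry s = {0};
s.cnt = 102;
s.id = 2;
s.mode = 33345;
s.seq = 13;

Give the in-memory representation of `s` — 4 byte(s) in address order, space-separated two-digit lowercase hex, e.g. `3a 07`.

66 48 24 1d

cnt:8 = 102 → 0x66 << 24 → word 0x66000000
id:3 = 2 → 0x2 << 21 → word 0x66400000
mode:17 = 33345 → 0x8241 << 4 → word 0x66482410
seq:4 = 13 → 0xd << 0 → word 0x6648241d
word = 0x6648241d → big-endian bytes:
  [0]=0x66  [1]=0x48  [2]=0x24  [3]=0x1d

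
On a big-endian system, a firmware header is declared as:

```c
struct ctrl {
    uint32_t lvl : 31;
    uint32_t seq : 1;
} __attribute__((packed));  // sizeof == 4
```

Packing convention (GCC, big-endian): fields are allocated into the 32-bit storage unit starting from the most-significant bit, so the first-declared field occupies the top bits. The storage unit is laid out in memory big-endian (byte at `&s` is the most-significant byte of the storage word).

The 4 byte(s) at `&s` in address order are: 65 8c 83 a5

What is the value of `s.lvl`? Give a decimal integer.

851853778

[0]=0x65 [1]=0x8c [2]=0x83 [3]=0xa5 (big-endian) → word 0x658c83a5
lvl [1+:31] = (word>>1) & 0x7fffffff = 851853778  ←
seq [0+:1] = (word>>0) & 0x1 = 1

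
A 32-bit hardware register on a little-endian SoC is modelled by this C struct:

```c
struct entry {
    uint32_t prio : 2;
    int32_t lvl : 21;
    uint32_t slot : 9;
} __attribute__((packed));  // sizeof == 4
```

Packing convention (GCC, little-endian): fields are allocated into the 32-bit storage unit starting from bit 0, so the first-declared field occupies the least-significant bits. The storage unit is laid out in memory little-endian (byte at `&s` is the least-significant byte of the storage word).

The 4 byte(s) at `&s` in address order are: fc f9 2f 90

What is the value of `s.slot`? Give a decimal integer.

[0]=0xfc [1]=0xf9 [2]=0x2f [3]=0x90 (little-endian) → word 0x902ff9fc
prio [0+:2] = (word>>0) & 0x3 = 0
lvl [2+:21] = (word>>2) & 0x1fffff = 786047
slot [23+:9] = (word>>23) & 0x1ff = 288  ←

288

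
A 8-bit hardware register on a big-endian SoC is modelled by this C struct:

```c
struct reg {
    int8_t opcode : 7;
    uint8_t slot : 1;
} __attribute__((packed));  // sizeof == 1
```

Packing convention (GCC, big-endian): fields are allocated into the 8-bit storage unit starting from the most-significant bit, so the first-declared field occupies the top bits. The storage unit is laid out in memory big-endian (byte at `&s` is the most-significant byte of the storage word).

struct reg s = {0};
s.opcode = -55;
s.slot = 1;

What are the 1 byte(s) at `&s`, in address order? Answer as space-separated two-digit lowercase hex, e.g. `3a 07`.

opcode:7 = -55 → 0x49 << 1 → word 0x92
slot:1 = 1 → 0x1 << 0 → word 0x93
word = 0x93 → big-endian bytes:
  [0]=0x93

93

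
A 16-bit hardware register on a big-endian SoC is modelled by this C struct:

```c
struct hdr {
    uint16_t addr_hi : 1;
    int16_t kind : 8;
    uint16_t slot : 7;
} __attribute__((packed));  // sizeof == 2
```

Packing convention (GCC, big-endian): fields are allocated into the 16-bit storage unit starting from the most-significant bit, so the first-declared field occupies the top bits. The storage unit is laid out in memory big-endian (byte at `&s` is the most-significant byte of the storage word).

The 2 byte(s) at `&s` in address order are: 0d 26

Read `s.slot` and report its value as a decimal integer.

[0]=0x0d [1]=0x26 (big-endian) → word 0x0d26
addr_hi:1 @ bit 15 → (0x0d26>>15)&0x1 = 0x0
kind:8 @ bit 7 → (0x0d26>>7)&0xff = 0x1a
slot:7 @ bit 0 → (0x0d26>>0)&0x7f = 0x26  ←

38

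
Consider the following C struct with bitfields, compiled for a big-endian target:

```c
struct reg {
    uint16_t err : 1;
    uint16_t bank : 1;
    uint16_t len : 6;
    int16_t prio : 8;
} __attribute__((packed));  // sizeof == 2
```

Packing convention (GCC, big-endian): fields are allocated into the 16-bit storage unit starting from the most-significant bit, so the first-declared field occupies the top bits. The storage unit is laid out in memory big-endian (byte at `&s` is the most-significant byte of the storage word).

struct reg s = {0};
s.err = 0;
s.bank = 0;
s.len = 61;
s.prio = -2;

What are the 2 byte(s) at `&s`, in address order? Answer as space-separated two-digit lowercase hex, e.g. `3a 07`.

3d fe

err (1b) val=0 bits=0x0 at bit 15: 0x0000
bank (1b) val=0 bits=0x0 at bit 14: 0x0000
len (6b) val=61 bits=0x3d at bit 8: 0x3d00
prio (8b) val=-2 bits=0xfe at bit 0: 0x3dfe
word = 0x3dfe → big-endian bytes:
  [0]=0x3d  [1]=0xfe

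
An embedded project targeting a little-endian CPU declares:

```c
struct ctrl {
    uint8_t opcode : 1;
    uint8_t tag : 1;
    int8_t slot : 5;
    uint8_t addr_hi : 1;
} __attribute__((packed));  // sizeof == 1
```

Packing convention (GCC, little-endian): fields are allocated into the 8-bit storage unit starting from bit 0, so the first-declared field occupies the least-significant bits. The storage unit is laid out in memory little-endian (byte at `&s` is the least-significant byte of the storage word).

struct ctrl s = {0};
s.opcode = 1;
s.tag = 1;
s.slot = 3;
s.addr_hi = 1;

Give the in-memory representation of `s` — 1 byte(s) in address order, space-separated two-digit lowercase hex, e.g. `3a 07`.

[0+:1] opcode=1 & 0x1 = 0x1; word=0x01
[1+:1] tag=1 & 0x1 = 0x1; word=0x03
[2+:5] slot=3 & 0x1f = 0x3; word=0x0f
[7+:1] addr_hi=1 & 0x1 = 0x1; word=0x8f
word = 0x8f → little-endian bytes:
  [0]=0x8f

8f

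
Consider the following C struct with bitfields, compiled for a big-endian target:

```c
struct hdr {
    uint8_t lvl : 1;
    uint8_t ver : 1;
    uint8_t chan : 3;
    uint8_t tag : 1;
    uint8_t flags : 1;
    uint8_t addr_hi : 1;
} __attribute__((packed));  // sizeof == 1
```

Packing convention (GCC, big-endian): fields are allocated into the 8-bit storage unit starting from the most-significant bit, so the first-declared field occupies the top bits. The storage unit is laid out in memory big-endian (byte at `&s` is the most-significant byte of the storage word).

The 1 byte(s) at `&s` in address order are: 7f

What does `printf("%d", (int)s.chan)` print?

7

[0]=0x7f (big-endian) → word 0x7f
lvl:1 @ bit 7 → (0x7f>>7)&0x1 = 0x0
ver:1 @ bit 6 → (0x7f>>6)&0x1 = 0x1
chan:3 @ bit 3 → (0x7f>>3)&0x7 = 0x7  ←
tag:1 @ bit 2 → (0x7f>>2)&0x1 = 0x1
flags:1 @ bit 1 → (0x7f>>1)&0x1 = 0x1
addr_hi:1 @ bit 0 → (0x7f>>0)&0x1 = 0x1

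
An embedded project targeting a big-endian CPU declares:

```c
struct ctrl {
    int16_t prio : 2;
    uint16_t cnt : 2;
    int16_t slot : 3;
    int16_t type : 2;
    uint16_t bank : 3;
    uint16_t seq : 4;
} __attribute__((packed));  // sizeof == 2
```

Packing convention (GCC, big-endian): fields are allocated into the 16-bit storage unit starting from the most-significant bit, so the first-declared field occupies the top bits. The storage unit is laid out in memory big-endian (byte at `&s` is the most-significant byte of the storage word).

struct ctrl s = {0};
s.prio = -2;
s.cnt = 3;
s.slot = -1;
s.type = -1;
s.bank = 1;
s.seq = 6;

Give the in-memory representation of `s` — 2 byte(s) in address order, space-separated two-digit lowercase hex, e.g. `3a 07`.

[14+:2] prio=-2 & 0x3 = 0x2; word=0x8000
[12+:2] cnt=3 & 0x3 = 0x3; word=0xb000
[9+:3] slot=-1 & 0x7 = 0x7; word=0xbe00
[7+:2] type=-1 & 0x3 = 0x3; word=0xbf80
[4+:3] bank=1 & 0x7 = 0x1; word=0xbf90
[0+:4] seq=6 & 0xf = 0x6; word=0xbf96
word = 0xbf96 → big-endian bytes:
  [0]=0xbf  [1]=0x96

bf 96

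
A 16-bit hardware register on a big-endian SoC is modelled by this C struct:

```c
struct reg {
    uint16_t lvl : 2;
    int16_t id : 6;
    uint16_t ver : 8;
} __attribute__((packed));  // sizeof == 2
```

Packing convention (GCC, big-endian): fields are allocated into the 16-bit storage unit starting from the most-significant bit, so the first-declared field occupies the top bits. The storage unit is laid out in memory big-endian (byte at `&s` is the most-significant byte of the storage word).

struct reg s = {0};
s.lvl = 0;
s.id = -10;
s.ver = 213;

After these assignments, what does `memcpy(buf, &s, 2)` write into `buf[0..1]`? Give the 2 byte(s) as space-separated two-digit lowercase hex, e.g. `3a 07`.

lvl (2b) val=0 bits=0x0 at bit 14: 0x0000
id (6b) val=-10 bits=0x36 at bit 8: 0x3600
ver (8b) val=213 bits=0xd5 at bit 0: 0x36d5
word = 0x36d5 → big-endian bytes:
  [0]=0x36  [1]=0xd5

36 d5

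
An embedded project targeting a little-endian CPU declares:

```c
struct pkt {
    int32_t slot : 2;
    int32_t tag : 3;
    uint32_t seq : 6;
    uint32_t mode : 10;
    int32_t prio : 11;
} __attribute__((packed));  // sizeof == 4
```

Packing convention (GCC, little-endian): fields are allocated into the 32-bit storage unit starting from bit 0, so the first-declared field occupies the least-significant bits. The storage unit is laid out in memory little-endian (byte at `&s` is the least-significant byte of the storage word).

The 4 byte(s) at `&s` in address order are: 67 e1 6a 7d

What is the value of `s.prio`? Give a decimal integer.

[0]=0x67 [1]=0xe1 [2]=0x6a [3]=0x7d (little-endian) → word 0x7d6ae167
slot [0+:2] = (word>>0) & 0x3 = 3
tag [2+:3] = (word>>2) & 0x7 = 1
seq [5+:6] = (word>>5) & 0x3f = 11
mode [11+:10] = (word>>11) & 0x3ff = 348
prio [21+:11] = (word>>21) & 0x7ff = 1003  ←
prio signed 11b, MSB=0: value = 1003

1003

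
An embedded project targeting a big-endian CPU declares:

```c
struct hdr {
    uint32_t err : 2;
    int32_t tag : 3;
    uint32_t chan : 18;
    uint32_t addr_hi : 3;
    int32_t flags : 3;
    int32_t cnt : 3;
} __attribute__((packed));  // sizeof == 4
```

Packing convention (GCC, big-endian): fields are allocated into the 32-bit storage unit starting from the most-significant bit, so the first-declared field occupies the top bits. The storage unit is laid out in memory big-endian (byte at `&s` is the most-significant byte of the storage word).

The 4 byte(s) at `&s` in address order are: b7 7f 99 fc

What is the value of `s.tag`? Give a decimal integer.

[0]=0xb7 [1]=0x7f [2]=0x99 [3]=0xfc (big-endian) → word 0xb77f99fc
err:2 @ bit 30 → (0xb77f99fc>>30)&0x3 = 0x2
tag:3 @ bit 27 → (0xb77f99fc>>27)&0x7 = 0x6  ←
chan:18 @ bit 9 → (0xb77f99fc>>9)&0x3ffff = 0x3bfcc
addr_hi:3 @ bit 6 → (0xb77f99fc>>6)&0x7 = 0x7
flags:3 @ bit 3 → (0xb77f99fc>>3)&0x7 = 0x7
cnt:3 @ bit 0 → (0xb77f99fc>>0)&0x7 = 0x4
tag signed 3b, MSB=1: 6 - 8 = -2

-2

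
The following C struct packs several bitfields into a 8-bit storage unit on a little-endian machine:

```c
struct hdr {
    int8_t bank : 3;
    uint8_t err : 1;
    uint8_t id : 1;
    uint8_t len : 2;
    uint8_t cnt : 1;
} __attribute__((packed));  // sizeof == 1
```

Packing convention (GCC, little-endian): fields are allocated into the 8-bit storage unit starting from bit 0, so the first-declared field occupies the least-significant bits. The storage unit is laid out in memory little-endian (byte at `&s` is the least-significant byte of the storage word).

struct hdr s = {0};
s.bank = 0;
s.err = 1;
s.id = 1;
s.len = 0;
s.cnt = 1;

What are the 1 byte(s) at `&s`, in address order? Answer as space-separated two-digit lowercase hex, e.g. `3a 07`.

bank (3b) val=0 bits=0x0 at bit 0: 0x00
err (1b) val=1 bits=0x1 at bit 3: 0x08
id (1b) val=1 bits=0x1 at bit 4: 0x18
len (2b) val=0 bits=0x0 at bit 5: 0x18
cnt (1b) val=1 bits=0x1 at bit 7: 0x98
word = 0x98 → little-endian bytes:
  [0]=0x98

98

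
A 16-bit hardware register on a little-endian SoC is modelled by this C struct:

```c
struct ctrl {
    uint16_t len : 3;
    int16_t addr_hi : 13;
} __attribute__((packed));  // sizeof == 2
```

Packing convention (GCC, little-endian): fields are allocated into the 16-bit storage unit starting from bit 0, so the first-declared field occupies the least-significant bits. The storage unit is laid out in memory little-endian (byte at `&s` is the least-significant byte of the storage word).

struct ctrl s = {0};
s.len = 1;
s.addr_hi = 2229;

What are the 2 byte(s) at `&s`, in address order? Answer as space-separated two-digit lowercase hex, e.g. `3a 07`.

a9 45

len (3b) val=1 bits=0x1 at bit 0: 0x0001
addr_hi (13b) val=2229 bits=0x8b5 at bit 3: 0x45a9
word = 0x45a9 → little-endian bytes:
  [0]=0xa9  [1]=0x45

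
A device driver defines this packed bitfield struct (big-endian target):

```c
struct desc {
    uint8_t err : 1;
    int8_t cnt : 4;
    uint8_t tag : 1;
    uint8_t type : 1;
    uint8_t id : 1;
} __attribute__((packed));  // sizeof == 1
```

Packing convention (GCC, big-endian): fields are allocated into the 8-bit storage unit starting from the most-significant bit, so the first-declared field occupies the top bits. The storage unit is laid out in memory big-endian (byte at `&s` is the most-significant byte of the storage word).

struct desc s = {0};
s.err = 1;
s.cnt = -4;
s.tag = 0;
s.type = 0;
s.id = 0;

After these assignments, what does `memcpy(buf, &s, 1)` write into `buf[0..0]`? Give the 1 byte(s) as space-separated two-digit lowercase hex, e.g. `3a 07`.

err (1b) val=1 bits=0x1 at bit 7: 0x80
cnt (4b) val=-4 bits=0xc at bit 3: 0xe0
tag (1b) val=0 bits=0x0 at bit 2: 0xe0
type (1b) val=0 bits=0x0 at bit 1: 0xe0
id (1b) val=0 bits=0x0 at bit 0: 0xe0
word = 0xe0 → big-endian bytes:
  [0]=0xe0

e0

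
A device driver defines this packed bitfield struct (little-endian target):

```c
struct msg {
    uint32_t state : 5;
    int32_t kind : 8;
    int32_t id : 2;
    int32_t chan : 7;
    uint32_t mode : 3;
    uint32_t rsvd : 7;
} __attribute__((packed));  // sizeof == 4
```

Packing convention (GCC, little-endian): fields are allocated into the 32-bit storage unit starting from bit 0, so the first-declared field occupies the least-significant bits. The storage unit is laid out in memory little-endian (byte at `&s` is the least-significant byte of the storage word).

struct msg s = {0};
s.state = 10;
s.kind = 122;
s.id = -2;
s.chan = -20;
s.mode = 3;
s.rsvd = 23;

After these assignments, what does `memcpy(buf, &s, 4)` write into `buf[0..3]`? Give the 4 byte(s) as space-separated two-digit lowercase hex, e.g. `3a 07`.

state (5b) val=10 bits=0xa at bit 0: 0x0000000a
kind (8b) val=122 bits=0x7a at bit 5: 0x00000f4a
id (2b) val=-2 bits=0x2 at bit 13: 0x00004f4a
chan (7b) val=-20 bits=0x6c at bit 15: 0x00364f4a
mode (3b) val=3 bits=0x3 at bit 22: 0x00f64f4a
rsvd (7b) val=23 bits=0x17 at bit 25: 0x2ef64f4a
word = 0x2ef64f4a → little-endian bytes:
  [0]=0x4a  [1]=0x4f  [2]=0xf6  [3]=0x2e

4a 4f f6 2e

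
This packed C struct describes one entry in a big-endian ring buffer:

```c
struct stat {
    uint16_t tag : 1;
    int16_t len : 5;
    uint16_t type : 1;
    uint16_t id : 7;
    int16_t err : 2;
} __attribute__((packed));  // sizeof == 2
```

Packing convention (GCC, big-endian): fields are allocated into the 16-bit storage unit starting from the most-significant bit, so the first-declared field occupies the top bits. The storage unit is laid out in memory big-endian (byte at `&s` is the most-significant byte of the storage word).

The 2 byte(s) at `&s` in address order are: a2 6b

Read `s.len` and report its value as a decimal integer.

8

[0]=0xa2 [1]=0x6b (big-endian) → word 0xa26b
tag:1 @ bit 15 → (0xa26b>>15)&0x1 = 0x1
len:5 @ bit 10 → (0xa26b>>10)&0x1f = 0x8  ←
type:1 @ bit 9 → (0xa26b>>9)&0x1 = 0x1
id:7 @ bit 2 → (0xa26b>>2)&0x7f = 0x1a
err:2 @ bit 0 → (0xa26b>>0)&0x3 = 0x3
len signed 5b, MSB=0: value = 8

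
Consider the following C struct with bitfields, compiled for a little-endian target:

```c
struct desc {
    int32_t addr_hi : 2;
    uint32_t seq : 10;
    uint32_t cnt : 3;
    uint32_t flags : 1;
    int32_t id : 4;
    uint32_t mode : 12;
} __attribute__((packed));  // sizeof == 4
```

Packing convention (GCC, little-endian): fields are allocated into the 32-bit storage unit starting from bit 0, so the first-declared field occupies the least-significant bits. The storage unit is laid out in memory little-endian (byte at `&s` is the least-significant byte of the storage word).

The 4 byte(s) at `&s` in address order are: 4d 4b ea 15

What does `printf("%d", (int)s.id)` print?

-6

[0]=0x4d [1]=0x4b [2]=0xea [3]=0x15 (little-endian) → word 0x15ea4b4d
addr_hi [0+:2] = (word>>0) & 0x3 = 1
seq [2+:10] = (word>>2) & 0x3ff = 723
cnt [12+:3] = (word>>12) & 0x7 = 4
flags [15+:1] = (word>>15) & 0x1 = 0
id [16+:4] = (word>>16) & 0xf = 10  ←
mode [20+:12] = (word>>20) & 0xfff = 350
id signed 4b, MSB=1: 10 - 16 = -6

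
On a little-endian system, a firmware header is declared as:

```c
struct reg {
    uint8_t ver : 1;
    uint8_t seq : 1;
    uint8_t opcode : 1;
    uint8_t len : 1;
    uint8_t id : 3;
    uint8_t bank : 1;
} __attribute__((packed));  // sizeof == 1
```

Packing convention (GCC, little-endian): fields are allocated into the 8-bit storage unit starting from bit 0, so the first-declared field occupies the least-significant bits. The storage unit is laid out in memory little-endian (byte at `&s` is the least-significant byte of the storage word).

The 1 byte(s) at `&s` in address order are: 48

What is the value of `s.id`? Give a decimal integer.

4

[0]=0x48 (little-endian) → word 0x48
ver:1 @ bit 0 → (0x48>>0)&0x1 = 0x0
seq:1 @ bit 1 → (0x48>>1)&0x1 = 0x0
opcode:1 @ bit 2 → (0x48>>2)&0x1 = 0x0
len:1 @ bit 3 → (0x48>>3)&0x1 = 0x1
id:3 @ bit 4 → (0x48>>4)&0x7 = 0x4  ←
bank:1 @ bit 7 → (0x48>>7)&0x1 = 0x0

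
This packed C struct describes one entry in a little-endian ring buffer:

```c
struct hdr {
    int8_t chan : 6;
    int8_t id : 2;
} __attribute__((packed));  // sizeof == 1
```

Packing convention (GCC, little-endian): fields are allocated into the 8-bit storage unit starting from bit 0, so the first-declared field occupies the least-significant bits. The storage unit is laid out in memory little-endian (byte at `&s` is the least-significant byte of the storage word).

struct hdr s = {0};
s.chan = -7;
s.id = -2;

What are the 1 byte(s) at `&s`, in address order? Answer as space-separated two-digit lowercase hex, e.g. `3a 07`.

b9

chan (6b) val=-7 bits=0x39 at bit 0: 0x39
id (2b) val=-2 bits=0x2 at bit 6: 0xb9
word = 0xb9 → little-endian bytes:
  [0]=0xb9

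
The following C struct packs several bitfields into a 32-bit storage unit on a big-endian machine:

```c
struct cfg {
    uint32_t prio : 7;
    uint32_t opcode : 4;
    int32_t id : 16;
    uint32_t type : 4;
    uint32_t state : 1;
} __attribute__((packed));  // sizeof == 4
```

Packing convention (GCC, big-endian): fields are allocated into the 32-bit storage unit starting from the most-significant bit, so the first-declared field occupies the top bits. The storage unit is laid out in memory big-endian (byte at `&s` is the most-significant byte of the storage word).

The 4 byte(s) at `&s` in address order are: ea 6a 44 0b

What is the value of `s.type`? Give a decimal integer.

[0]=0xea [1]=0x6a [2]=0x44 [3]=0x0b (big-endian) → word 0xea6a440b
prio [25+:7] = (word>>25) & 0x7f = 117
opcode [21+:4] = (word>>21) & 0xf = 3
id [5+:16] = (word>>5) & 0xffff = 21024
type [1+:4] = (word>>1) & 0xf = 5  ←
state [0+:1] = (word>>0) & 0x1 = 1

5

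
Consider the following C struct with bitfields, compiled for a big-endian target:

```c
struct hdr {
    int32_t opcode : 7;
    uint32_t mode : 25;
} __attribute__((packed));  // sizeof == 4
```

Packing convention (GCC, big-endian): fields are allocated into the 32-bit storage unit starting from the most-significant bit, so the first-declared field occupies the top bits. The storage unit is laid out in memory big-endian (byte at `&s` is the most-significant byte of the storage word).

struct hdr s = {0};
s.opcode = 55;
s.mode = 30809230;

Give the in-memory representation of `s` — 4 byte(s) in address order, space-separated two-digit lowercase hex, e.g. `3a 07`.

6f d6 1c 8e

opcode:7 = 55 → 0x37 << 25 → word 0x6e000000
mode:25 = 30809230 → 0x1d61c8e << 0 → word 0x6fd61c8e
word = 0x6fd61c8e → big-endian bytes:
  [0]=0x6f  [1]=0xd6  [2]=0x1c  [3]=0x8e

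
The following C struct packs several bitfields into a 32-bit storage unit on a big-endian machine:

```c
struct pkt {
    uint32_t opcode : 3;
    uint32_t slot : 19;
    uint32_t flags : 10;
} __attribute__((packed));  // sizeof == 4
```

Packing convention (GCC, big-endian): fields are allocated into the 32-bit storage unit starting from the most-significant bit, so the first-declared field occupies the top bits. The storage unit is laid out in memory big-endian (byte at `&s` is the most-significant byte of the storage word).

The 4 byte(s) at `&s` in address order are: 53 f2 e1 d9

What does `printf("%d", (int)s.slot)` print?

[0]=0x53 [1]=0xf2 [2]=0xe1 [3]=0xd9 (big-endian) → word 0x53f2e1d9
opcode [29+:3] = (word>>29) & 0x7 = 2
slot [10+:19] = (word>>10) & 0x7ffff = 326840  ←
flags [0+:10] = (word>>0) & 0x3ff = 473

326840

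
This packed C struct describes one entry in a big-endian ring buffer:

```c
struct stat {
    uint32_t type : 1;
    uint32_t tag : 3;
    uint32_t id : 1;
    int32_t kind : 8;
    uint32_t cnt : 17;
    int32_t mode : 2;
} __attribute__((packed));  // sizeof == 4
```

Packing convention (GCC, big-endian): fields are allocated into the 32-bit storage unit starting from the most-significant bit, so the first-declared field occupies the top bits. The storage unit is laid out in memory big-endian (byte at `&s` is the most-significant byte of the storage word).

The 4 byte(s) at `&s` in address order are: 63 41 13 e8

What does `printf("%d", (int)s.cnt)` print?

17658

[0]=0x63 [1]=0x41 [2]=0x13 [3]=0xe8 (big-endian) → word 0x634113e8
type:1 @ bit 31 → (0x634113e8>>31)&0x1 = 0x0
tag:3 @ bit 28 → (0x634113e8>>28)&0x7 = 0x6
id:1 @ bit 27 → (0x634113e8>>27)&0x1 = 0x0
kind:8 @ bit 19 → (0x634113e8>>19)&0xff = 0x68
cnt:17 @ bit 2 → (0x634113e8>>2)&0x1ffff = 0x44fa  ←
mode:2 @ bit 0 → (0x634113e8>>0)&0x3 = 0x0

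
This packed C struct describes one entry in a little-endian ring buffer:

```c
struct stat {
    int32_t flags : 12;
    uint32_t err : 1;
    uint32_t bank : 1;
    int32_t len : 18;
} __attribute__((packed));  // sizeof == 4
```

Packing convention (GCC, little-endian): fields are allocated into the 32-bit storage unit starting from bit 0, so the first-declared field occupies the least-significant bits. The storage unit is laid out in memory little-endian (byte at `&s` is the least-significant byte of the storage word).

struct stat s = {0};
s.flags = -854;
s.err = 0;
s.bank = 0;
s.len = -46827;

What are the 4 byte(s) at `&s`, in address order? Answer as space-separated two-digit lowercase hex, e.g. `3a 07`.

flags:12 = -854 → 0xcaa << 0 → word 0x00000caa
err:1 = 0 → 0x0 << 12 → word 0x00000caa
bank:1 = 0 → 0x0 << 13 → word 0x00000caa
len:18 = -46827 → 0x34915 << 14 → word 0xd2454caa
word = 0xd2454caa → little-endian bytes:
  [0]=0xaa  [1]=0x4c  [2]=0x45  [3]=0xd2

aa 4c 45 d2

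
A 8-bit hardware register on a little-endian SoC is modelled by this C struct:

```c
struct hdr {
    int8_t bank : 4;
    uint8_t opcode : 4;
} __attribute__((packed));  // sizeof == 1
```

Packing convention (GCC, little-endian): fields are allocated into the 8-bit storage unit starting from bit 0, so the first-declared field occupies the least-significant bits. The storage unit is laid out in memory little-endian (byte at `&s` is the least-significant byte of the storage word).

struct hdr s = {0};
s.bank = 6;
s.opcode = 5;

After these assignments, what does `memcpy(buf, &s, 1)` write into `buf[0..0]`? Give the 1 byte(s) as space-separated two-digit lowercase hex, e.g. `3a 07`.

[0+:4] bank=6 & 0xf = 0x6; word=0x06
[4+:4] opcode=5 & 0xf = 0x5; word=0x56
word = 0x56 → little-endian bytes:
  [0]=0x56

56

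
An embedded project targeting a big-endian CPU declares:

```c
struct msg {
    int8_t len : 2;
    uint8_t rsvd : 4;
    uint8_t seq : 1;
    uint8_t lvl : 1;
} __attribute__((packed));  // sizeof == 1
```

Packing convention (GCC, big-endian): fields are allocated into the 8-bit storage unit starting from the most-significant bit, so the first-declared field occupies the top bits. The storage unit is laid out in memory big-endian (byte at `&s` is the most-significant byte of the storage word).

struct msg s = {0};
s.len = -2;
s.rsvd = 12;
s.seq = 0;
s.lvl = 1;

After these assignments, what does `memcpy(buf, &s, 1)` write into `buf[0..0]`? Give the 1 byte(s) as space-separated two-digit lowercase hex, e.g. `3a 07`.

len (2b) val=-2 bits=0x2 at bit 6: 0x80
rsvd (4b) val=12 bits=0xc at bit 2: 0xb0
seq (1b) val=0 bits=0x0 at bit 1: 0xb0
lvl (1b) val=1 bits=0x1 at bit 0: 0xb1
word = 0xb1 → big-endian bytes:
  [0]=0xb1

b1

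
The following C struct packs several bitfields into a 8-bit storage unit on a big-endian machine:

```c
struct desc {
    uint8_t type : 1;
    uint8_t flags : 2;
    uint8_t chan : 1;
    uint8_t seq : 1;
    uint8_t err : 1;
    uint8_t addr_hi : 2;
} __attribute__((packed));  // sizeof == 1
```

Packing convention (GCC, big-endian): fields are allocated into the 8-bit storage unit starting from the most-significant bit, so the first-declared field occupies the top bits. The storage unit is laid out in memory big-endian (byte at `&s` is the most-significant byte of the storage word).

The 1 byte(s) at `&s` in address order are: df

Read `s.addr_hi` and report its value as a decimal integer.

3

[0]=0xdf (big-endian) → word 0xdf
type [7+:1] = (word>>7) & 0x1 = 1
flags [5+:2] = (word>>5) & 0x3 = 2
chan [4+:1] = (word>>4) & 0x1 = 1
seq [3+:1] = (word>>3) & 0x1 = 1
err [2+:1] = (word>>2) & 0x1 = 1
addr_hi [0+:2] = (word>>0) & 0x3 = 3  ←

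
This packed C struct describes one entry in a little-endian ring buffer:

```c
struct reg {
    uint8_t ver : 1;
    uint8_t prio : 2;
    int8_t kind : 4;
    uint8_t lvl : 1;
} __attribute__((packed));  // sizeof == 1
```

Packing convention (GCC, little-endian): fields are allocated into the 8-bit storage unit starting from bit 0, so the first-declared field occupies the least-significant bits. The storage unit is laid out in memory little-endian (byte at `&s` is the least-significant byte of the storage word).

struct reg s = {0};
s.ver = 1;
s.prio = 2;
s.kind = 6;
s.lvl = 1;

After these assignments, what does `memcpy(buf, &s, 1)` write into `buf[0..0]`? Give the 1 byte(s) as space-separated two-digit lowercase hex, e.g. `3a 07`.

ver:1 = 1 → 0x1 << 0 → word 0x01
prio:2 = 2 → 0x2 << 1 → word 0x05
kind:4 = 6 → 0x6 << 3 → word 0x35
lvl:1 = 1 → 0x1 << 7 → word 0xb5
word = 0xb5 → little-endian bytes:
  [0]=0xb5

b5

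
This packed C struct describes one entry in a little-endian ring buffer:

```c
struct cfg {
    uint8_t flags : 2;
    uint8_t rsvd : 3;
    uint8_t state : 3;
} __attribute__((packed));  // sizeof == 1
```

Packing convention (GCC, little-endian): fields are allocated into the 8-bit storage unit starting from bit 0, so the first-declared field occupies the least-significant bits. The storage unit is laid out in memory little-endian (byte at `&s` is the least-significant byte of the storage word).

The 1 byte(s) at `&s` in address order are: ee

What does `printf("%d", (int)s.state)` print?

[0]=0xee (little-endian) → word 0xee
flags [0+:2] = (word>>0) & 0x3 = 2
rsvd [2+:3] = (word>>2) & 0x7 = 3
state [5+:3] = (word>>5) & 0x7 = 7  ←

7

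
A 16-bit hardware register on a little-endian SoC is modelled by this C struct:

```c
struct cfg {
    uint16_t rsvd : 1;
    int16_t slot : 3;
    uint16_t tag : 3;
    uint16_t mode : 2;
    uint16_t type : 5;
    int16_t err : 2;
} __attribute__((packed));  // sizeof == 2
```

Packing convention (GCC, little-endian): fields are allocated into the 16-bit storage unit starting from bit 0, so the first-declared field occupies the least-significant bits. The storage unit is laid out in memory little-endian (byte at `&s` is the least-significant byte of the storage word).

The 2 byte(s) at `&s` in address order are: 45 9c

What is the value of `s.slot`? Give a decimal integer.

[0]=0x45 [1]=0x9c (little-endian) → word 0x9c45
rsvd [0+:1] = (word>>0) & 0x1 = 1
slot [1+:3] = (word>>1) & 0x7 = 2  ←
tag [4+:3] = (word>>4) & 0x7 = 4
mode [7+:2] = (word>>7) & 0x3 = 0
type [9+:5] = (word>>9) & 0x1f = 14
err [14+:2] = (word>>14) & 0x3 = 2
slot signed 3b, MSB=0: value = 2

2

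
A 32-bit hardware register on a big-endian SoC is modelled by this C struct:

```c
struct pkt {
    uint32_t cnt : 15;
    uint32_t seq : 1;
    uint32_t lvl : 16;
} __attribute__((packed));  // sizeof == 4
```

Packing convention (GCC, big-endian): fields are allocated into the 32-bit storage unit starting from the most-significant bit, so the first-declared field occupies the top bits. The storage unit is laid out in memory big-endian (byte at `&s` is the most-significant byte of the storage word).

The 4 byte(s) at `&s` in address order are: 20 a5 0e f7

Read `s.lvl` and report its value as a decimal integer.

[0]=0x20 [1]=0xa5 [2]=0x0e [3]=0xf7 (big-endian) → word 0x20a50ef7
cnt [17+:15] = (word>>17) & 0x7fff = 4178
seq [16+:1] = (word>>16) & 0x1 = 1
lvl [0+:16] = (word>>0) & 0xffff = 3831  ←

3831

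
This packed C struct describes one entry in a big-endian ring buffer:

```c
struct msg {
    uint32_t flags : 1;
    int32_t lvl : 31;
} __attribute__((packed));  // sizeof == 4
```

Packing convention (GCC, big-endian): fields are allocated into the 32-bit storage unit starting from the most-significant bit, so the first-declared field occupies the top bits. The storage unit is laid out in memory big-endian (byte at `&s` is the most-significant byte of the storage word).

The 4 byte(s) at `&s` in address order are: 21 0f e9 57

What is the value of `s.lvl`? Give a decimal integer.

[0]=0x21 [1]=0x0f [2]=0xe9 [3]=0x57 (big-endian) → word 0x210fe957
flags [31+:1] = (word>>31) & 0x1 = 0
lvl [0+:31] = (word>>0) & 0x7fffffff = 554690903  ←
lvl signed 31b, MSB=0: value = 554690903

554690903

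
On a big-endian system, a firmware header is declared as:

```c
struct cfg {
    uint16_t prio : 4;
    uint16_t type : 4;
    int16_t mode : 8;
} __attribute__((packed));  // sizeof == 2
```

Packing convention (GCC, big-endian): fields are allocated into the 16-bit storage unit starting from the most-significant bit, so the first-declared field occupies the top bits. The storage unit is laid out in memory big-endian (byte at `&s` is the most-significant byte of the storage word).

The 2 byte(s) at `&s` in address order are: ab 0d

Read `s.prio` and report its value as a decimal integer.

10

[0]=0xab [1]=0x0d (big-endian) → word 0xab0d
prio:4 @ bit 12 → (0xab0d>>12)&0xf = 0xa  ←
type:4 @ bit 8 → (0xab0d>>8)&0xf = 0xb
mode:8 @ bit 0 → (0xab0d>>0)&0xff = 0xd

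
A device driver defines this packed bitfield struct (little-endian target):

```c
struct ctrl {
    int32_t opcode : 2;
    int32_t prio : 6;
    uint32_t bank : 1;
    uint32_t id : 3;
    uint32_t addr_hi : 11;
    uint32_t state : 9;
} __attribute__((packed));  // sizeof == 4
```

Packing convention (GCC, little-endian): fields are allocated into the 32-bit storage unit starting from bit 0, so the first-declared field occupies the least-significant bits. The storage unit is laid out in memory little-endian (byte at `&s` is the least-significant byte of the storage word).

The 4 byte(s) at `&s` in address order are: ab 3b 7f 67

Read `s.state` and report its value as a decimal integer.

[0]=0xab [1]=0x3b [2]=0x7f [3]=0x67 (little-endian) → word 0x677f3bab
opcode:2 @ bit 0 → (0x677f3bab>>0)&0x3 = 0x3
prio:6 @ bit 2 → (0x677f3bab>>2)&0x3f = 0x2a
bank:1 @ bit 8 → (0x677f3bab>>8)&0x1 = 0x1
id:3 @ bit 9 → (0x677f3bab>>9)&0x7 = 0x5
addr_hi:11 @ bit 12 → (0x677f3bab>>12)&0x7ff = 0x7f3
state:9 @ bit 23 → (0x677f3bab>>23)&0x1ff = 0xce  ←

206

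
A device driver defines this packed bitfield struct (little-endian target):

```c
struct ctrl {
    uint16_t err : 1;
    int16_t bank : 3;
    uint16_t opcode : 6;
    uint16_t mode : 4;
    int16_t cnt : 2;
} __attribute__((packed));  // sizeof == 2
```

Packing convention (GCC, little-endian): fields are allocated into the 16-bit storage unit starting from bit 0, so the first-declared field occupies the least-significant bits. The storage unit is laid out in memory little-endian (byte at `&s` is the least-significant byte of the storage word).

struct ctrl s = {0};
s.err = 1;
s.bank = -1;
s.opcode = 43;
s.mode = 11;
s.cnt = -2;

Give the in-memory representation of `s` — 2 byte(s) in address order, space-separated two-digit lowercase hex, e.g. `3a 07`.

err:1 = 1 → 0x1 << 0 → word 0x0001
bank:3 = -1 → 0x7 << 1 → word 0x000f
opcode:6 = 43 → 0x2b << 4 → word 0x02bf
mode:4 = 11 → 0xb << 10 → word 0x2ebf
cnt:2 = -2 → 0x2 << 14 → word 0xaebf
word = 0xaebf → little-endian bytes:
  [0]=0xbf  [1]=0xae

bf ae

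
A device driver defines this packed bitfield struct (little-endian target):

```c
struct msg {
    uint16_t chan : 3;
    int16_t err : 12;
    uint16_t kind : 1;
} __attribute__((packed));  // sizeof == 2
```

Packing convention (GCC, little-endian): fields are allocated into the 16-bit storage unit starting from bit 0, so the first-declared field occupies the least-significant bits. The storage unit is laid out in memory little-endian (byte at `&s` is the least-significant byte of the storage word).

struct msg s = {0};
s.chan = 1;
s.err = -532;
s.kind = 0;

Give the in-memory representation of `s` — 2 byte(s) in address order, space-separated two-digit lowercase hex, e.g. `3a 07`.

61 6f

chan (3b) val=1 bits=0x1 at bit 0: 0x0001
err (12b) val=-532 bits=0xdec at bit 3: 0x6f61
kind (1b) val=0 bits=0x0 at bit 15: 0x6f61
word = 0x6f61 → little-endian bytes:
  [0]=0x61  [1]=0x6f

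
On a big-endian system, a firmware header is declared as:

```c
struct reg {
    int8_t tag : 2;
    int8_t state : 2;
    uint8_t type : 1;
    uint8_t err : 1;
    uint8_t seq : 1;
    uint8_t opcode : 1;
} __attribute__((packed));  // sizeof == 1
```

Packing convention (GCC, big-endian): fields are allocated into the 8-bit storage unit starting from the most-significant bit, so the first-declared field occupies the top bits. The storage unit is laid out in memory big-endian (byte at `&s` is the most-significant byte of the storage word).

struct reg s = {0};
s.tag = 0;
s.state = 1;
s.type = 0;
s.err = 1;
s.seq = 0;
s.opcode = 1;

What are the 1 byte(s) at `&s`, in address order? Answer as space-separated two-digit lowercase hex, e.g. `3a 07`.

tag:2 = 0 → 0x0 << 6 → word 0x00
state:2 = 1 → 0x1 << 4 → word 0x10
type:1 = 0 → 0x0 << 3 → word 0x10
err:1 = 1 → 0x1 << 2 → word 0x14
seq:1 = 0 → 0x0 << 1 → word 0x14
opcode:1 = 1 → 0x1 << 0 → word 0x15
word = 0x15 → big-endian bytes:
  [0]=0x15

15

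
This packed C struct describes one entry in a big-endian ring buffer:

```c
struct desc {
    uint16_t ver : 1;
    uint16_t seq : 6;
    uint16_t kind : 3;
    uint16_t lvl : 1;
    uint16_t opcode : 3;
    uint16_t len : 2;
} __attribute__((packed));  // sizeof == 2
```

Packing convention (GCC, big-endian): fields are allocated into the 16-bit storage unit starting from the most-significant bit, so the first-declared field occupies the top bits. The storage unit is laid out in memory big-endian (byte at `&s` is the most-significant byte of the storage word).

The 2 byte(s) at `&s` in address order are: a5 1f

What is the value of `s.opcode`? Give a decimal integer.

[0]=0xa5 [1]=0x1f (big-endian) → word 0xa51f
ver [15+:1] = (word>>15) & 0x1 = 1
seq [9+:6] = (word>>9) & 0x3f = 18
kind [6+:3] = (word>>6) & 0x7 = 4
lvl [5+:1] = (word>>5) & 0x1 = 0
opcode [2+:3] = (word>>2) & 0x7 = 7  ←
len [0+:2] = (word>>0) & 0x3 = 3

7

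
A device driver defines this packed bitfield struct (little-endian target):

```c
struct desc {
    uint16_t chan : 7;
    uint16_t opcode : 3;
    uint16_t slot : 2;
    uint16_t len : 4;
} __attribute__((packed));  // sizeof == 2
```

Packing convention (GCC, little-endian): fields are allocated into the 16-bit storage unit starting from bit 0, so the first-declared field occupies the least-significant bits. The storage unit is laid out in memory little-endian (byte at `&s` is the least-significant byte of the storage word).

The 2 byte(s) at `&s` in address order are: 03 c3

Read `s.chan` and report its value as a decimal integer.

3

[0]=0x03 [1]=0xc3 (little-endian) → word 0xc303
chan:7 @ bit 0 → (0xc303>>0)&0x7f = 0x3  ←
opcode:3 @ bit 7 → (0xc303>>7)&0x7 = 0x6
slot:2 @ bit 10 → (0xc303>>10)&0x3 = 0x0
len:4 @ bit 12 → (0xc303>>12)&0xf = 0xc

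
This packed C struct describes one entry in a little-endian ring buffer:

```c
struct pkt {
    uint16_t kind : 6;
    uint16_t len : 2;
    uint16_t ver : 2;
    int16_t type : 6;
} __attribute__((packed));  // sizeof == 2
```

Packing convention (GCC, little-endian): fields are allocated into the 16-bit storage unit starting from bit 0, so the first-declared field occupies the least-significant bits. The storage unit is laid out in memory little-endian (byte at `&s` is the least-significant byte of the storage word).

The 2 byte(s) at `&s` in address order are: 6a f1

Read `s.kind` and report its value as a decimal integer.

[0]=0x6a [1]=0xf1 (little-endian) → word 0xf16a
kind:6 @ bit 0 → (0xf16a>>0)&0x3f = 0x2a  ←
len:2 @ bit 6 → (0xf16a>>6)&0x3 = 0x1
ver:2 @ bit 8 → (0xf16a>>8)&0x3 = 0x1
type:6 @ bit 10 → (0xf16a>>10)&0x3f = 0x3c

42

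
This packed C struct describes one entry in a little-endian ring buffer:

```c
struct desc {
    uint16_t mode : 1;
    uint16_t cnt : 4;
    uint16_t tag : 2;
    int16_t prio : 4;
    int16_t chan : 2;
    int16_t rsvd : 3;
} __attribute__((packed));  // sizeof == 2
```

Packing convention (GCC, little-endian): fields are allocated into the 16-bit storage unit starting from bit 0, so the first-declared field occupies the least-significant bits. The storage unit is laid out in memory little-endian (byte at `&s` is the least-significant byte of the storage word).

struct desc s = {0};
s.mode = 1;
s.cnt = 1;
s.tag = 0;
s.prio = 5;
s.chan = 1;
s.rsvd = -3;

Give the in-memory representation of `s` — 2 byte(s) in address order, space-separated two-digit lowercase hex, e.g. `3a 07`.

[0+:1] mode=1 & 0x1 = 0x1; word=0x0001
[1+:4] cnt=1 & 0xf = 0x1; word=0x0003
[5+:2] tag=0 & 0x3 = 0x0; word=0x0003
[7+:4] prio=5 & 0xf = 0x5; word=0x0283
[11+:2] chan=1 & 0x3 = 0x1; word=0x0a83
[13+:3] rsvd=-3 & 0x7 = 0x5; word=0xaa83
word = 0xaa83 → little-endian bytes:
  [0]=0x83  [1]=0xaa

83 aa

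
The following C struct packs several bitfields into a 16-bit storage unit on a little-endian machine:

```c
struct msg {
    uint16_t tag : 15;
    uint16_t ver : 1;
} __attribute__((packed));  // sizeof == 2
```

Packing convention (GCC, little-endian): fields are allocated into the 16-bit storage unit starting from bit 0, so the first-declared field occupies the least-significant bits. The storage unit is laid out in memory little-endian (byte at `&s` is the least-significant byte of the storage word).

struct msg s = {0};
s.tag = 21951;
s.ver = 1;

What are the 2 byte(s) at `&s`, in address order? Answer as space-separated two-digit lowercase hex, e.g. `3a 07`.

bf d5

tag (15b) val=21951 bits=0x55bf at bit 0: 0x55bf
ver (1b) val=1 bits=0x1 at bit 15: 0xd5bf
word = 0xd5bf → little-endian bytes:
  [0]=0xbf  [1]=0xd5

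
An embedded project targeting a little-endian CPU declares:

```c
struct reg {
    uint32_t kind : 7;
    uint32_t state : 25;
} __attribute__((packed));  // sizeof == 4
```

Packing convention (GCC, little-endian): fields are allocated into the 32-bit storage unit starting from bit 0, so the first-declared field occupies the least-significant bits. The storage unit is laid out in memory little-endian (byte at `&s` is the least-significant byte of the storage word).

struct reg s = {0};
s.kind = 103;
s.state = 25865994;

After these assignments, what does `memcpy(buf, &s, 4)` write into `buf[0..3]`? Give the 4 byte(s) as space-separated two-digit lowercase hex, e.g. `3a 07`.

kind:7 = 103 → 0x67 << 0 → word 0x00000067
state:25 = 25865994 → 0x18aaf0a << 7 → word 0xc5578567
word = 0xc5578567 → little-endian bytes:
  [0]=0x67  [1]=0x85  [2]=0x57  [3]=0xc5

67 85 57 c5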